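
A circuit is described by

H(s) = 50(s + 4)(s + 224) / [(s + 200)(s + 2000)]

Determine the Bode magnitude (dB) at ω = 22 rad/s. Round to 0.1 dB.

-4.1 dB

At s = jω = j22:
zero (s+4): 4 + j22 → |·| = √(4²+22²) = √500 ≈ 22.361, ∠ = arctan(22/4) ≈ 79.70°
zero (s+224): 224 + j22 → |·| = √(224²+22²) = √50660 ≈ 225.08, ∠ = arctan(22/224) ≈ 5.61°
pole (s+200): 200 + j22 → |·| = √(200²+22²) = √40484 ≈ 201.21, ∠ = arctan(22/200) ≈ 6.28°
pole (s+2000): 2000 + j22 → |·| = √(2000²+22²) = √4000484 ≈ 2000.1, ∠ = arctan(22/2000) ≈ 0.63°
|H| = 50 · 5033 / 4.0244e+05 ≈ 0.62531
Gain = 20 log₁₀(0.62531) ≈ -4.08 dB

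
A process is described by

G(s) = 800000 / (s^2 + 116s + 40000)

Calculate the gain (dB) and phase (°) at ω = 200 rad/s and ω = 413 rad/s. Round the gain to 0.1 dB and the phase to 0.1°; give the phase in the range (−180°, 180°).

At s = jω = j200:
quadratic: (j200)² + 116·j200 + 40000 = 0 + j23200 → |·| ≈ 23200, ∠ ≈ 90.00°
|G| = 800000 / 23200 ≈ 34.483
Gain = 20 log₁₀(34.483) ≈ 30.75 dB
∠G = 0.00° − 90.00° = -90.00°

At s = jω = j413:
quadratic: (j413)² + 116·j413 + 40000 = -130569 + j47908 → |·| ≈ 1.3908e+05, ∠ ≈ 159.85°
|G| = 800000 / 1.3908e+05 ≈ 5.7521
Gain = 20 log₁₀(5.7521) ≈ 15.20 dB
∠G = 0.00° − 159.85° = -159.85°

ω = 200: 30.8 dB, -90.0°; ω = 413: 15.2 dB, -159.9°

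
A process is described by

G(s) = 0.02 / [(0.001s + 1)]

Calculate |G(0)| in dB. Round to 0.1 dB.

G(0) = 0.02 · 1 / 1 = 0.02
20 log₁₀(0.02) ≈ -33.98 dB

-34.0 dB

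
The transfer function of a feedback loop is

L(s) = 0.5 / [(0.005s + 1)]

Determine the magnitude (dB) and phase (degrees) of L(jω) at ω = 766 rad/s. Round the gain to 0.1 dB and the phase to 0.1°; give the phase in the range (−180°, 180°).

At ω = 766 rad/s:
pole (1 + j766·0.005) = 1 + j3.83 → |·| ≈ 3.9584, ∠ ≈ 75.37°
|L| = 0.5 · 1 / (3.9584) ≈ 0.12631
Gain = 20 log₁₀(0.12631) ≈ -17.97 dB
∠L = (0°) − (75.37°) = -75.37°

-18.0 dB, -75.4°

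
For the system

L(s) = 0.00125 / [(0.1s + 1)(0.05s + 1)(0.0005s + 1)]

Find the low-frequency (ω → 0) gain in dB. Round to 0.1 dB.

-58.1 dB

L(0) = 0.00125 · 1 / 1 = 0.00125
20 log₁₀(0.00125) ≈ -58.06 dB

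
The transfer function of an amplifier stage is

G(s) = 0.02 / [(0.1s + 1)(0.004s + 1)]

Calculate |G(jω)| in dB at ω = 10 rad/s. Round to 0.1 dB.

At ω = 10 rad/s:
pole (1 + j10·0.1) = 1 + j1 → |·| ≈ 1.4142, ∠ ≈ 45.00°
pole (1 + j10·0.004) = 1 + j0.04 → |·| ≈ 1.0008, ∠ ≈ 2.29°
|G| = 0.02 · 1 / (1.4142 · 1.0008) ≈ 0.014131
Gain = 20 log₁₀(0.014131) ≈ -37.00 dB

-37.0 dB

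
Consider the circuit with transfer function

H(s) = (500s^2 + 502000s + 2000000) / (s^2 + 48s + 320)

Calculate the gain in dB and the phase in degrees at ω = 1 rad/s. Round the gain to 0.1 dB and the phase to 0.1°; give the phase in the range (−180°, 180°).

Substitute s = j1:
Numerator: 500(j1)^2 + 502000(j1) + 2000000 = 1999500 + j502000
Denominator: (j1)^2 + 48(j1) + 320 = 319 + j48
|N| = √(1999500² + 502000²) ≈ 2.0616e+06, ∠N ≈ 14.09°
|D| = √(319² + 48²) ≈ 322.59, ∠D ≈ 8.56°
|H| = 2.0616e+06 / 322.59 ≈ 6390.8
Gain = 20 log₁₀(6390.8) ≈ 76.11 dB
∠H = 14.09° − 8.56° = 5.53°

76.1 dB, 5.5°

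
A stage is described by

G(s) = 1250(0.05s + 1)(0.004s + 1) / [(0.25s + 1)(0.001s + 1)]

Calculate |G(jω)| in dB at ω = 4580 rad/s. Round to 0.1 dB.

At ω = 4580 rad/s:
zero (1 + j4580·0.05) = 1 + j229 → |·| ≈ 229, ∠ ≈ 89.75°
zero (1 + j4580·0.004) = 1 + j18.32 → |·| ≈ 18.347, ∠ ≈ 86.88°
pole (1 + j4580·0.25) = 1 + j1145 → |·| ≈ 1145, ∠ ≈ 89.95°
pole (1 + j4580·0.001) = 1 + j4.58 → |·| ≈ 4.6879, ∠ ≈ 77.68°
|G| = 1250 · 229 · 18.347 / (1145 · 4.6879) ≈ 978.42
Gain = 20 log₁₀(978.42) ≈ 59.81 dB

59.8 dB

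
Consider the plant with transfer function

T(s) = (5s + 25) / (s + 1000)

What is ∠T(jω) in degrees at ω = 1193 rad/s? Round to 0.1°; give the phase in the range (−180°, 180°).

Substitute s = j1193:
Numerator: 5(j1193) + 25 = 25 + j5965
Denominator: (j1193) + 1000 = 1000 + j1193
|N| = √(25² + 5965²) ≈ 5965.1, ∠N ≈ 89.76°
|D| = √(1000² + 1193²) ≈ 1556.7, ∠D ≈ 50.03°
∠T = 89.76° − 50.03° = 39.73°

39.7°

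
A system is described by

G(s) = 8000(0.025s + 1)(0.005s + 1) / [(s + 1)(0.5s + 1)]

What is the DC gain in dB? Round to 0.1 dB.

78.1 dB

G(0) = 8000 · 1 / 1 = 8000
20 log₁₀(8000) ≈ 78.06 dB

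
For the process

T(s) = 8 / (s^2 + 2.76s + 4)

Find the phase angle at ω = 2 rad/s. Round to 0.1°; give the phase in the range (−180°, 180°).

-90.0°

At s = jω = j2:
quadratic: (j2)² + 2.76·j2 + 4 = 0 + j5.52 → |·| ≈ 5.52, ∠ ≈ 90.00°
∠T = 0.00° − 90.00° = -90.00°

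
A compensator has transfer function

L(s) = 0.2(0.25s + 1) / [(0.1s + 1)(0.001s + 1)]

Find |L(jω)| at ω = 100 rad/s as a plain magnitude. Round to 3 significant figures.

0.495

At ω = 100 rad/s:
zero (1 + j100·0.25) = 1 + j25 → |·| ≈ 25.02, ∠ ≈ 87.71°
pole (1 + j100·0.1) = 1 + j10 → |·| ≈ 10.05, ∠ ≈ 84.29°
pole (1 + j100·0.001) = 1 + j0.1 → |·| ≈ 1.005, ∠ ≈ 5.71°
|L| = 0.2 · 25.02 / (10.05 · 1.005) ≈ 0.49543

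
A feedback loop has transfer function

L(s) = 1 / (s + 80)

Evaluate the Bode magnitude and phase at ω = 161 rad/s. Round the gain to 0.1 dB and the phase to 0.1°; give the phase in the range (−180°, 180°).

-45.1 dB, -63.6°

At s = jω = j161:
pole (s+80): 80 + j161 → |·| = √(80²+161²) = √32321 ≈ 179.78, ∠ = arctan(161/80) ≈ 63.58°
|L| = 1 / 179.78 ≈ 0.0055624
Gain = 20 log₁₀(0.0055624) ≈ -45.09 dB
∠L = 0.00° − 63.58° = -63.58°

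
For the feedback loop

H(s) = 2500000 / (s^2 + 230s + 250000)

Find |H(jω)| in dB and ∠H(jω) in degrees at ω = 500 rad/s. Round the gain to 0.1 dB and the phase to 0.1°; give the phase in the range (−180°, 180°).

At s = jω = j500:
quadratic: (j500)² + 230·j500 + 250000 = 0 + j115000 → |·| ≈ 1.15e+05, ∠ ≈ 90.00°
|H| = 2500000 / 1.15e+05 ≈ 21.739
Gain = 20 log₁₀(21.739) ≈ 26.74 dB
∠H = 0.00° − 90.00° = -90.00°

26.7 dB, -90.0°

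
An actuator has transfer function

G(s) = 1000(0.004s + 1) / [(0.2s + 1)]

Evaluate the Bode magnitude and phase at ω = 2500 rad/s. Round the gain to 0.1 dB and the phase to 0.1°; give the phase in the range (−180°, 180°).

At ω = 2500 rad/s:
zero (1 + j2500·0.004) = 1 + j10 → |·| ≈ 10.05, ∠ ≈ 84.29°
pole (1 + j2500·0.2) = 1 + j500 → |·| ≈ 500, ∠ ≈ 89.89°
|G| = 1000 · 10.05 / (500) ≈ 20.1
Gain = 20 log₁₀(20.1) ≈ 26.06 dB
∠G = (84.29°) − (89.89°) = -5.60°

26.1 dB, -5.6°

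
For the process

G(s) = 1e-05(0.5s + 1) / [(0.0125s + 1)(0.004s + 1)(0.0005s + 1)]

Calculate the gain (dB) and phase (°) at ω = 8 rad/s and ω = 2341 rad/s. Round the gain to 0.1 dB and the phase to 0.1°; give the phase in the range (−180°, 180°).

ω = 8: -87.7 dB, 68.2°; ω = 2341: -91.2 dB, -131.5°

At ω = 8 rad/s:
zero (1 + j8·0.5) = 1 + j4 → |·| ≈ 4.1231, ∠ ≈ 75.96°
pole (1 + j8·0.0125) = 1 + j0.1 → |·| ≈ 1.005, ∠ ≈ 5.71°
pole (1 + j8·0.004) = 1 + j0.032 → |·| ≈ 1.0005, ∠ ≈ 1.83°
pole (1 + j8·0.0005) = 1 + j0.004 → |·| ≈ 1, ∠ ≈ 0.23°
|G| = 1e-05 · 4.1231 / (1.005 · 1.0005 · 1) ≈ 4.1005e-05
Gain = 20 log₁₀(4.1005e-05) ≈ -87.74 dB
∠G = (75.96°) − (5.71° + 1.83° + 0.23°) = 68.19°

At ω = 2341 rad/s:
zero (1 + j2341·0.5) = 1 + j1170.5 → |·| ≈ 1170.5, ∠ ≈ 89.95°
pole (1 + j2341·0.0125) = 1 + j29.2625 → |·| ≈ 29.28, ∠ ≈ 88.04°
pole (1 + j2341·0.004) = 1 + j9.364 → |·| ≈ 9.4172, ∠ ≈ 83.90°
pole (1 + j2341·0.0005) = 1 + j1.1705 → |·| ≈ 1.5395, ∠ ≈ 49.49°
|G| = 1e-05 · 1170.5 / (29.28 · 9.4172 · 1.5395) ≈ 2.7574e-05
Gain = 20 log₁₀(2.7574e-05) ≈ -91.19 dB
∠G = (89.95°) − (88.04° + 83.90° + 49.49°) = -131.48°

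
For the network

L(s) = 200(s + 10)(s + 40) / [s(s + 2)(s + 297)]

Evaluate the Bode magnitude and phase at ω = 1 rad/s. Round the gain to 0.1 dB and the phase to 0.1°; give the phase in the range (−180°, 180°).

41.7 dB, -109.6°

At s = jω = j1:
zero (s+10): 10 + j1 → |·| = √(10²+1²) = √101 ≈ 10.05, ∠ = arctan(1/10) ≈ 5.71°
zero (s+40): 40 + j1 → |·| = √(40²+1²) = √1601 ≈ 40.012, ∠ = arctan(1/40) ≈ 1.43°
pole (s+2): 2 + j1 → |·| = √(2²+1²) = √5 ≈ 2.2361, ∠ = arctan(1/2) ≈ 26.57°
pole (s+297): 297 + j1 → |·| = √(297²+1²) = √88210 ≈ 297, ∠ = arctan(1/297) ≈ 0.19°
pole at origin: |s| = 1, ∠ = 90.00° (in denominator)
|L| = 200 · 402.12 / 664.12 ≈ 121.1
Gain = 20 log₁₀(121.1) ≈ 41.66 dB
∠L = 7.14° − 116.76° = -109.62°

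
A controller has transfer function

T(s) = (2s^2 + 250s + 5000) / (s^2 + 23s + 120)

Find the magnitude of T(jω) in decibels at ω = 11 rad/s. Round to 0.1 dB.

Substitute s = j11:
Numerator: 2(j11)^2 + 250(j11) + 5000 = 4758 + j2750
Denominator: (j11)^2 + 23(j11) + 120 = -1 + j253
|N| = √(4758² + 2750²) ≈ 5495.5, ∠N ≈ 30.03°
|D| = √(1² + 253²) ≈ 253, ∠D ≈ 90.23°
|T| = 5495.5 / 253 ≈ 21.721
Gain = 20 log₁₀(21.721) ≈ 26.74 dB

26.7 dB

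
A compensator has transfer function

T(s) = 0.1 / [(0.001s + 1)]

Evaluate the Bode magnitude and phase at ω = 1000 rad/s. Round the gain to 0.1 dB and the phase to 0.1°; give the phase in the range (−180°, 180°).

At ω = 1000 rad/s:
pole (1 + j1000·0.001) = 1 + j1 → |·| ≈ 1.4142, ∠ ≈ 45.00°
|T| = 0.1 · 1 / (1.4142) ≈ 0.070711
Gain = 20 log₁₀(0.070711) ≈ -23.01 dB
∠T = (0°) − (45.00°) = -45.00°

-23.0 dB, -45.0°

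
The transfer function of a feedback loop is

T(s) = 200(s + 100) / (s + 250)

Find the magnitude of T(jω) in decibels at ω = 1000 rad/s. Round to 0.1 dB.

At s = jω = j1000:
zero (s+100): 100 + j1000 → |·| = √(100²+1000²) = √1010000 ≈ 1005, ∠ = arctan(1000/100) ≈ 84.29°
pole (s+250): 250 + j1000 → |·| = √(250²+1000²) = √1062500 ≈ 1030.8, ∠ = arctan(1000/250) ≈ 75.96°
|T| = 200 · 1005 / 1030.8 ≈ 194.99
Gain = 20 log₁₀(194.99) ≈ 45.80 dB

45.8 dB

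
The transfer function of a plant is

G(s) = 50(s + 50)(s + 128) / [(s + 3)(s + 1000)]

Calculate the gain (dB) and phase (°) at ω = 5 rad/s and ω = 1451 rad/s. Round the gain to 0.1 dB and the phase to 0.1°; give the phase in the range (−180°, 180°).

ω = 5: 34.8 dB, -51.4°; ω = 1451: 32.3 dB, 27.7°

At s = jω = j5:
zero (s+50): 50 + j5 → |·| = √(50²+5²) = √2525 ≈ 50.249, ∠ = arctan(5/50) ≈ 5.71°
zero (s+128): 128 + j5 → |·| = √(128²+5²) = √16409 ≈ 128.1, ∠ = arctan(5/128) ≈ 2.24°
pole (s+3): 3 + j5 → |·| = √(3²+5²) = √34 ≈ 5.831, ∠ = arctan(5/3) ≈ 59.04°
pole (s+1000): 1000 + j5 → |·| = √(1000²+5²) = √1000025 ≈ 1000, ∠ = arctan(5/1000) ≈ 0.29°
|G| = 50 · 6436.9 / 5831 ≈ 55.196
Gain = 20 log₁₀(55.196) ≈ 34.84 dB
∠G = 7.95° − 59.33° = -51.38°

At s = jω = j1451:
zero (s+50): 50 + j1451 → |·| = √(50²+1451²) = √2107901 ≈ 1451.9, ∠ = arctan(1451/50) ≈ 88.03°
zero (s+128): 128 + j1451 → |·| = √(128²+1451²) = √2121785 ≈ 1456.6, ∠ = arctan(1451/128) ≈ 84.96°
pole (s+3): 3 + j1451 → |·| = √(3²+1451²) = √2105410 ≈ 1451, ∠ = arctan(1451/3) ≈ 89.88°
pole (s+1000): 1000 + j1451 → |·| = √(1000²+1451²) = √3105401 ≈ 1762.2, ∠ = arctan(1451/1000) ≈ 55.43°
|G| = 50 · 2.1148e+06 / 2.557e+06 ≈ 41.353
Gain = 20 log₁₀(41.353) ≈ 32.33 dB
∠G = 172.99° − 145.31° = 27.68°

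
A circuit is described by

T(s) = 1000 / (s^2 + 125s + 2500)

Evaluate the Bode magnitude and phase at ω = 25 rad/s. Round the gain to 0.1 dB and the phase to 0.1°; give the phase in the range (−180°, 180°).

Substitute s = j25:
Numerator: 1000 = 1000 + j0
Denominator: (j25)^2 + 125(j25) + 2500 = 1875 + j3125
|N| = √(1000² + 0²) ≈ 1000, ∠N ≈ 0.00°
|D| = √(1875² + 3125²) ≈ 3644.3, ∠D ≈ 59.04°
|T| = 1000 / 3644.3 ≈ 0.2744
Gain = 20 log₁₀(0.2744) ≈ -11.23 dB
∠T = 0.00° − 59.04° = -59.04°

-11.2 dB, -59.0°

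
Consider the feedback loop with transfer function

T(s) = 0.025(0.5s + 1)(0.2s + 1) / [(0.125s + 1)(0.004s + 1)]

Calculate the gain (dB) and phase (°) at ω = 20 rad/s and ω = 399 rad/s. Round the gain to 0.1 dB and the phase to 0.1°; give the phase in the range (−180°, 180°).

At ω = 20 rad/s:
zero (1 + j20·0.5) = 1 + j10 → |·| ≈ 10.05, ∠ ≈ 84.29°
zero (1 + j20·0.2) = 1 + j4 → |·| ≈ 4.1231, ∠ ≈ 75.96°
pole (1 + j20·0.125) = 1 + j2.5 → |·| ≈ 2.6926, ∠ ≈ 68.20°
pole (1 + j20·0.004) = 1 + j0.08 → |·| ≈ 1.0032, ∠ ≈ 4.57°
|T| = 0.025 · 10.05 · 4.1231 / (2.6926 · 1.0032) ≈ 0.3835
Gain = 20 log₁₀(0.3835) ≈ -8.32 dB
∠T = (84.29° + 75.96°) − (68.20° + 4.57°) = 87.48°

At ω = 399 rad/s:
zero (1 + j399·0.5) = 1 + j199.5 → |·| ≈ 199.5, ∠ ≈ 89.71°
zero (1 + j399·0.2) = 1 + j79.8 → |·| ≈ 79.806, ∠ ≈ 89.28°
pole (1 + j399·0.125) = 1 + j49.875 → |·| ≈ 49.885, ∠ ≈ 88.85°
pole (1 + j399·0.004) = 1 + j1.596 → |·| ≈ 1.8834, ∠ ≈ 57.93°
|T| = 0.025 · 199.5 · 79.806 / (49.885 · 1.8834) ≈ 4.2365
Gain = 20 log₁₀(4.2365) ≈ 12.54 dB
∠T = (89.71° + 89.28°) − (88.85° + 57.93°) = 32.21°

ω = 20: -8.3 dB, 87.5°; ω = 399: 12.5 dB, 32.2°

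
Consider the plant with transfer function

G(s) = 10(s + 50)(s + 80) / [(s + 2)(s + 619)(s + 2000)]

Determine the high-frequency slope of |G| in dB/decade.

Each pole contributes −20 dB/decade at high frequency; each zero contributes +20 dB/decade.
Net: 2 zero(s) − 3 pole(s) → -20 dB/decade.

-20 dB/decade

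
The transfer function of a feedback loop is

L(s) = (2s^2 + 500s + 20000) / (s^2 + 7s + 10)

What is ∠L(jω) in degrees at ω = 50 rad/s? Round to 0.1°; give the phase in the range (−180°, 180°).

-113.0°

Substitute s = j50:
Numerator: 2(j50)^2 + 500(j50) + 20000 = 15000 + j25000
Denominator: (j50)^2 + 7(j50) + 10 = -2490 + j350
|N| = √(15000² + 25000²) ≈ 29155, ∠N ≈ 59.04°
|D| = √(2490² + 350²) ≈ 2514.5, ∠D ≈ 172.00°
∠L = 59.04° − 172.00° = -112.96°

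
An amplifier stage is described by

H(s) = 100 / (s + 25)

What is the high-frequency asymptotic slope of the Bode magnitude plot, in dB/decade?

Each pole contributes −20 dB/decade at high frequency; each zero contributes +20 dB/decade.
Net: 0 zero(s) − 1 pole(s) → -20 dB/decade.

-20 dB/decade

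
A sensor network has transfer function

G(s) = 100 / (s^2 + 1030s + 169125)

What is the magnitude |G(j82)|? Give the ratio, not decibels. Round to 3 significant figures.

Substitute s = j82:
Numerator: 100 = 100 + j0
Denominator: (j82)^2 + 1030(j82) + 169125 = 162401 + j84460
|N| = √(100² + 0²) ≈ 100, ∠N ≈ 0.00°
|D| = √(162401² + 84460²) ≈ 1.8305e+05, ∠D ≈ 27.48°
|G| = 100 / 1.8305e+05 ≈ 0.0005463

0.000546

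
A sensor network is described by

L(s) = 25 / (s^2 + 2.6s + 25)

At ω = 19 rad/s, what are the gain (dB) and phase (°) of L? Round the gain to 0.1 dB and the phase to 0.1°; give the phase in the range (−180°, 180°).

At s = jω = j19:
quadratic: (j19)² + 2.6·j19 + 25 = -336 + j49.4 → |·| ≈ 339.61, ∠ ≈ 171.64°
|L| = 25 / 339.61 ≈ 0.073614
Gain = 20 log₁₀(0.073614) ≈ -22.66 dB
∠L = 0.00° − 171.64° = -171.64°

-22.7 dB, -171.6°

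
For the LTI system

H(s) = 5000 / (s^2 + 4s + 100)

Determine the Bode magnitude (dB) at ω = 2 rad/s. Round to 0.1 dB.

At s = jω = j2:
quadratic: (j2)² + 4·j2 + 100 = 96 + j8 → |·| ≈ 96.333, ∠ ≈ 4.76°
|H| = 5000 / 96.333 ≈ 51.903
Gain = 20 log₁₀(51.903) ≈ 34.30 dB

34.3 dB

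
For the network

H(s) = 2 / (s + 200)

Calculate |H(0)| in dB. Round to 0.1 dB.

H(0) = 2 / 200 = 0.01
20 log₁₀(0.01) ≈ -40.00 dB

-40.0 dB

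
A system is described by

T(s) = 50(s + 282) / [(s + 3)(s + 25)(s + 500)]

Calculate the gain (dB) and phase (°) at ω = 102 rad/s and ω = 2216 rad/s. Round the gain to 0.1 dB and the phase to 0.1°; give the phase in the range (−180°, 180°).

At s = jω = j102:
zero (s+282): 282 + j102 → |·| = √(282²+102²) = √89928 ≈ 299.88, ∠ = arctan(102/282) ≈ 19.89°
pole (s+3): 3 + j102 → |·| = √(3²+102²) = √10413 ≈ 102.04, ∠ = arctan(102/3) ≈ 88.32°
pole (s+25): 25 + j102 → |·| = √(25²+102²) = √11029 ≈ 105.02, ∠ = arctan(102/25) ≈ 76.23°
pole (s+500): 500 + j102 → |·| = √(500²+102²) = √260404 ≈ 510.3, ∠ = arctan(102/500) ≈ 11.53°
|T| = 50 · 299.88 / 5.4685e+06 ≈ 0.0027419
Gain = 20 log₁₀(0.0027419) ≈ -51.24 dB
∠T = 19.89° − 176.08° = -156.19°

At s = jω = j2216:
zero (s+282): 282 + j2216 → |·| = √(282²+2216²) = √4990180 ≈ 2233.9, ∠ = arctan(2216/282) ≈ 82.75°
pole (s+3): 3 + j2216 → |·| = √(3²+2216²) = √4910665 ≈ 2216, ∠ = arctan(2216/3) ≈ 89.92°
pole (s+25): 25 + j2216 → |·| = √(25²+2216²) = √4911281 ≈ 2216.1, ∠ = arctan(2216/25) ≈ 89.35°
pole (s+500): 500 + j2216 → |·| = √(500²+2216²) = √5160656 ≈ 2271.7, ∠ = arctan(2216/500) ≈ 77.29°
|T| = 50 · 2233.9 / 1.1156e+10 ≈ 1.0012e-05
Gain = 20 log₁₀(1.0012e-05) ≈ -99.99 dB
∠T = 82.75° − 256.56° = -173.81°

ω = 102: -51.2 dB, -156.2°; ω = 2216: -100.0 dB, -173.8°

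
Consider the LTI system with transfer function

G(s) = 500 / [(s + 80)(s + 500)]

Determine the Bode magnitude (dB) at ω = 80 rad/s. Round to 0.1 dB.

At s = jω = j80:
pole (s+80): 80 + j80 → |·| = √(80²+80²) = √12800 ≈ 113.14, ∠ = arctan(80/80) ≈ 45.00°
pole (s+500): 500 + j80 → |·| = √(500²+80²) = √256400 ≈ 506.36, ∠ = arctan(80/500) ≈ 9.09°
|G| = 500 / 57290 ≈ 0.0087275
Gain = 20 log₁₀(0.0087275) ≈ -41.18 dB

-41.2 dB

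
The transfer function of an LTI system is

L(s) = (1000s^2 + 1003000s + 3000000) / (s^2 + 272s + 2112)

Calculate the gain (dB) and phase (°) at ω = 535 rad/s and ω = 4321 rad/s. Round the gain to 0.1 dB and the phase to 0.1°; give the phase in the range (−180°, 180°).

Substitute s = j535:
Numerator: 1000(j535)^2 + 1003000(j535) + 3000000 = -283225000 + j536605000
Denominator: (j535)^2 + 272(j535) + 2112 = -284113 + j145520
|N| = √(283225000² + 536605000²) ≈ 6.0676e+08, ∠N ≈ 117.83°
|D| = √(284113² + 145520²) ≈ 3.1921e+05, ∠D ≈ 152.88°
|L| = 6.0676e+08 / 3.1921e+05 ≈ 1900.8
Gain = 20 log₁₀(1900.8) ≈ 65.58 dB
∠L = 117.83° − 152.88° = -35.05°

Substitute s = j4321:
Numerator: 1000(j4321)^2 + 1003000(j4321) + 3000000 = -18668041000 + j4333963000
Denominator: (j4321)^2 + 272(j4321) + 2112 = -18668929 + j1175312
|N| = √(18668041000² + 4333963000²) ≈ 1.9165e+10, ∠N ≈ 166.93°
|D| = √(18668929² + 1175312²) ≈ 1.8706e+07, ∠D ≈ 176.40°
|L| = 1.9165e+10 / 1.8706e+07 ≈ 1024.5
Gain = 20 log₁₀(1024.5) ≈ 60.21 dB
∠L = 166.93° − 176.40° = -9.47°

ω = 535: 65.6 dB, -35.1°; ω = 4321: 60.2 dB, -9.5°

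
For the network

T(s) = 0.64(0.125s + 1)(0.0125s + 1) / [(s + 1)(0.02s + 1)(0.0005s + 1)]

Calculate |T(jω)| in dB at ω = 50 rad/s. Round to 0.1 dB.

-23.4 dB

At ω = 50 rad/s:
zero (1 + j50·0.125) = 1 + j6.25 → |·| ≈ 6.3295, ∠ ≈ 80.91°
zero (1 + j50·0.0125) = 1 + j0.625 → |·| ≈ 1.1792, ∠ ≈ 32.01°
pole (1 + j50·1) = 1 + j50 → |·| ≈ 50.01, ∠ ≈ 88.85°
pole (1 + j50·0.02) = 1 + j1 → |·| ≈ 1.4142, ∠ ≈ 45.00°
pole (1 + j50·0.0005) = 1 + j0.025 → |·| ≈ 1.0003, ∠ ≈ 1.43°
|T| = 0.64 · 6.3295 · 1.1792 / (50.01 · 1.4142 · 1.0003) ≈ 0.067521
Gain = 20 log₁₀(0.067521) ≈ -23.41 dB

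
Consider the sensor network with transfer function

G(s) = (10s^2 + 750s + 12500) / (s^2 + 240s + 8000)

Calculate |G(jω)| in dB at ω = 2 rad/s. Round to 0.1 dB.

Substitute s = j2:
Numerator: 10(j2)^2 + 750(j2) + 12500 = 12460 + j1500
Denominator: (j2)^2 + 240(j2) + 8000 = 7996 + j480
|N| = √(12460² + 1500²) ≈ 12550, ∠N ≈ 6.86°
|D| = √(7996² + 480²) ≈ 8010.4, ∠D ≈ 3.44°
|G| = 12550 / 8010.4 ≈ 1.5667
Gain = 20 log₁₀(1.5667) ≈ 3.90 dB

3.9 dB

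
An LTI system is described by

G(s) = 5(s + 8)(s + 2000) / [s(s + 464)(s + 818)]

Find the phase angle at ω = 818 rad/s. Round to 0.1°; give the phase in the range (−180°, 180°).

At s = jω = j818:
zero (s+8): 8 + j818 → |·| = √(8²+818²) = √669188 ≈ 818.04, ∠ = arctan(818/8) ≈ 89.44°
zero (s+2000): 2000 + j818 → |·| = √(2000²+818²) = √4669124 ≈ 2160.8, ∠ = arctan(818/2000) ≈ 22.24°
pole (s+464): 464 + j818 → |·| = √(464²+818²) = √884420 ≈ 940.44, ∠ = arctan(818/464) ≈ 60.44°
pole (s+818): 818 + j818 → |·| = √(818²+818²) = √1338248 ≈ 1156.8, ∠ = arctan(818/818) ≈ 45.00°
pole at origin: |s| = 818, ∠ = 90.00° (in denominator)
∠G = 111.68° − 195.44° = -83.76°

-83.8°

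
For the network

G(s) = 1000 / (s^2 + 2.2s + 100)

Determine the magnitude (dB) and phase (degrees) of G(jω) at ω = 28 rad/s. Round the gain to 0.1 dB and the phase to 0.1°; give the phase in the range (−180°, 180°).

3.3 dB, -174.9°

At s = jω = j28:
quadratic: (j28)² + 2.2·j28 + 100 = -684 + j61.6 → |·| ≈ 686.77, ∠ ≈ 174.85°
|G| = 1000 / 686.77 ≈ 1.4561
Gain = 20 log₁₀(1.4561) ≈ 3.26 dB
∠G = 0.00° − 174.85° = -174.85°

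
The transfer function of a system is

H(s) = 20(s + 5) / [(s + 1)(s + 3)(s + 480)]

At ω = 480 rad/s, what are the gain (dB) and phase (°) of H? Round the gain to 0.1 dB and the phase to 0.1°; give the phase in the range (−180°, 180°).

-84.2 dB, -135.1°

At s = jω = j480:
zero (s+5): 5 + j480 → |·| = √(5²+480²) = √230425 ≈ 480.03, ∠ = arctan(480/5) ≈ 89.40°
pole (s+1): 1 + j480 → |·| = √(1²+480²) = √230401 ≈ 480, ∠ = arctan(480/1) ≈ 89.88°
pole (s+3): 3 + j480 → |·| = √(3²+480²) = √230409 ≈ 480.01, ∠ = arctan(480/3) ≈ 89.64°
pole (s+480): 480 + j480 → |·| = √(480²+480²) = √460800 ≈ 678.82, ∠ = arctan(480/480) ≈ 45.00°
|H| = 20 · 480.03 / 1.564e+08 ≈ 6.1385e-05
Gain = 20 log₁₀(6.1385e-05) ≈ -84.24 dB
∠H = 89.40° − 224.52° = -135.12°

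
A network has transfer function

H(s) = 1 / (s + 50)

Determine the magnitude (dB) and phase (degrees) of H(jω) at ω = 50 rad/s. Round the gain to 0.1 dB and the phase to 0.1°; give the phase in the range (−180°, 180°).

-37.0 dB, -45.0°

Substitute s = j50:
Numerator: 1 = 1 + j0
Denominator: (j50) + 50 = 50 + j50
|N| = √(1² + 0²) ≈ 1, ∠N ≈ 0.00°
|D| = √(50² + 50²) ≈ 70.711, ∠D ≈ 45.00°
|H| = 1 / 70.711 ≈ 0.014142
Gain = 20 log₁₀(0.014142) ≈ -36.99 dB
∠H = 0.00° − 45.00° = -45.00°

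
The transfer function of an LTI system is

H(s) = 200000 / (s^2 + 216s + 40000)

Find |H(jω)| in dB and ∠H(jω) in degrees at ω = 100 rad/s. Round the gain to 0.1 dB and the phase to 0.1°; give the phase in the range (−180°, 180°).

14.7 dB, -35.8°

At s = jω = j100:
quadratic: (j100)² + 216·j100 + 40000 = 30000 + j21600 → |·| ≈ 36967, ∠ ≈ 35.75°
|H| = 200000 / 36967 ≈ 5.4102
Gain = 20 log₁₀(5.4102) ≈ 14.66 dB
∠H = 0.00° − 35.75° = -35.75°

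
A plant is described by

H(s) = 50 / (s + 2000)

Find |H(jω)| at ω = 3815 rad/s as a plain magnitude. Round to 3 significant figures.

At s = jω = j3815:
pole (s+2000): 2000 + j3815 → |·| = √(2000²+3815²) = √18554225 ≈ 4307.5, ∠ = arctan(3815/2000) ≈ 62.33°
|H| = 50 / 4307.5 ≈ 0.011608

0.0116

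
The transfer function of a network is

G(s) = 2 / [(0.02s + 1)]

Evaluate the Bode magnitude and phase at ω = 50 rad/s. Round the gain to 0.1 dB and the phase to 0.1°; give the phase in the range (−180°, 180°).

At ω = 50 rad/s:
pole (1 + j50·0.02) = 1 + j1 → |·| ≈ 1.4142, ∠ ≈ 45.00°
|G| = 2 · 1 / (1.4142) ≈ 1.4142
Gain = 20 log₁₀(1.4142) ≈ 3.01 dB
∠G = (0°) − (45.00°) = -45.00°

3.0 dB, -45.0°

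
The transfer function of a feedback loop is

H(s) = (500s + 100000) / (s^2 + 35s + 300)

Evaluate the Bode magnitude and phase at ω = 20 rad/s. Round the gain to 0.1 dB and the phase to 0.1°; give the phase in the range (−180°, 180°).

43.1 dB, -92.4°

Substitute s = j20:
Numerator: 500(j20) + 100000 = 100000 + j10000
Denominator: (j20)^2 + 35(j20) + 300 = -100 + j700
|N| = √(100000² + 10000²) ≈ 1.005e+05, ∠N ≈ 5.71°
|D| = √(100² + 700²) ≈ 707.11, ∠D ≈ 98.13°
|H| = 1.005e+05 / 707.11 ≈ 142.13
Gain = 20 log₁₀(142.13) ≈ 43.05 dB
∠H = 5.71° − 98.13° = -92.42°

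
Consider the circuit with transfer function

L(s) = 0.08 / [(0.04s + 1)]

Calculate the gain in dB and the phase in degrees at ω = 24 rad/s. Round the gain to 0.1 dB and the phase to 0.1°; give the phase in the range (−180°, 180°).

-24.8 dB, -43.8°

At ω = 24 rad/s:
pole (1 + j24·0.04) = 1 + j0.96 → |·| ≈ 1.3862, ∠ ≈ 43.83°
|L| = 0.08 · 1 / (1.3862) ≈ 0.057712
Gain = 20 log₁₀(0.057712) ≈ -24.77 dB
∠L = (0°) − (43.83°) = -43.83°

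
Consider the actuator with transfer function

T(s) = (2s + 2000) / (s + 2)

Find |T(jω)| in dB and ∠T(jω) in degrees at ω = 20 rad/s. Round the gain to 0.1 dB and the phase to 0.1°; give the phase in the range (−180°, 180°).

40.0 dB, -83.1°

Substitute s = j20:
Numerator: 2(j20) + 2000 = 2000 + j40
Denominator: (j20) + 2 = 2 + j20
|N| = √(2000² + 40²) ≈ 2000.4, ∠N ≈ 1.15°
|D| = √(2² + 20²) ≈ 20.1, ∠D ≈ 84.29°
|T| = 2000.4 / 20.1 ≈ 99.522
Gain = 20 log₁₀(99.522) ≈ 39.96 dB
∠T = 1.15° − 84.29° = -83.14°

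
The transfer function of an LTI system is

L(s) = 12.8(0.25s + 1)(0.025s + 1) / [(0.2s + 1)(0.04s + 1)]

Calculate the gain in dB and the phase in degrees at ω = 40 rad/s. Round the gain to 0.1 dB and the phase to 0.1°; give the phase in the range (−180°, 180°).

21.6 dB, -11.6°

At ω = 40 rad/s:
zero (1 + j40·0.25) = 1 + j10 → |·| ≈ 10.05, ∠ ≈ 84.29°
zero (1 + j40·0.025) = 1 + j1 → |·| ≈ 1.4142, ∠ ≈ 45.00°
pole (1 + j40·0.2) = 1 + j8 → |·| ≈ 8.0623, ∠ ≈ 82.87°
pole (1 + j40·0.04) = 1 + j1.6 → |·| ≈ 1.8868, ∠ ≈ 57.99°
|L| = 12.8 · 10.05 · 1.4142 / (8.0623 · 1.8868) ≈ 11.959
Gain = 20 log₁₀(11.959) ≈ 21.55 dB
∠L = (84.29° + 45.00°) − (82.87° + 57.99°) = -11.57°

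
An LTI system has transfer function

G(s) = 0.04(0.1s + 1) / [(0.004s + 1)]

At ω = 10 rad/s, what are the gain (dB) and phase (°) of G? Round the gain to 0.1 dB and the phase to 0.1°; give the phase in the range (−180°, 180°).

-25.0 dB, 42.7°

At ω = 10 rad/s:
zero (1 + j10·0.1) = 1 + j1 → |·| ≈ 1.4142, ∠ ≈ 45.00°
pole (1 + j10·0.004) = 1 + j0.04 → |·| ≈ 1.0008, ∠ ≈ 2.29°
|G| = 0.04 · 1.4142 / (1.0008) ≈ 0.056523
Gain = 20 log₁₀(0.056523) ≈ -24.96 dB
∠G = (45.00°) − (2.29°) = 42.71°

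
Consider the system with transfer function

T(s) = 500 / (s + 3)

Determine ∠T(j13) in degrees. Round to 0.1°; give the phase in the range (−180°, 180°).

Substitute s = j13:
Numerator: 500 = 500 + j0
Denominator: (j13) + 3 = 3 + j13
|N| = √(500² + 0²) ≈ 500, ∠N ≈ 0.00°
|D| = √(3² + 13²) ≈ 13.342, ∠D ≈ 77.01°
∠T = 0.00° − 77.01° = -77.01°

-77.0°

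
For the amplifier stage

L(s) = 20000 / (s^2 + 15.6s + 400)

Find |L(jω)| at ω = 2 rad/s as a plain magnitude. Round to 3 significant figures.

At s = jω = j2:
quadratic: (j2)² + 15.6·j2 + 400 = 396 + j31.2 → |·| ≈ 397.23, ∠ ≈ 4.50°
|L| = 20000 / 397.23 ≈ 50.349

50.3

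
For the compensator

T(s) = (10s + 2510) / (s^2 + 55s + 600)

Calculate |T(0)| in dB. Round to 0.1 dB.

12.4 dB

T(0) = 2510 / 600 ≈ 4.1833
20 log₁₀(4.1833) ≈ 12.43 dB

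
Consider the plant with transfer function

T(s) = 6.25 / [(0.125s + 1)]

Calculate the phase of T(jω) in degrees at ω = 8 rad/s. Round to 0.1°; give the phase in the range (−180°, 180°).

-45.0°

At ω = 8 rad/s:
pole (1 + j8·0.125) = 1 + j1 → |·| ≈ 1.4142, ∠ ≈ 45.00°
∠T = (0°) − (45.00°) = -45.00°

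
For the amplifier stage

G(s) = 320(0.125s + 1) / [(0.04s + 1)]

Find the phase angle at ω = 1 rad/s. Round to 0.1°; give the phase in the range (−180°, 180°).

4.8°

At ω = 1 rad/s:
zero (1 + j1·0.125) = 1 + j0.125 → |·| ≈ 1.0078, ∠ ≈ 7.13°
pole (1 + j1·0.04) = 1 + j0.04 → |·| ≈ 1.0008, ∠ ≈ 2.29°
∠G = (7.13°) − (2.29°) = 4.84°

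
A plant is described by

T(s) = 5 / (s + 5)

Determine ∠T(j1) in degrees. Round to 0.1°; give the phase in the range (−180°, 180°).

-11.3°

At s = jω = j1:
pole (s+5): 5 + j1 → |·| = √(5²+1²) = √26 ≈ 5.099, ∠ = arctan(1/5) ≈ 11.31°
∠T = 0.00° − 11.31° = -11.31°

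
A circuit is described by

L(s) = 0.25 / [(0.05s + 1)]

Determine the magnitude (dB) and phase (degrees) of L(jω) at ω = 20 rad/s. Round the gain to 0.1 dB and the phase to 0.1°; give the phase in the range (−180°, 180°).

At ω = 20 rad/s:
pole (1 + j20·0.05) = 1 + j1 → |·| ≈ 1.4142, ∠ ≈ 45.00°
|L| = 0.25 · 1 / (1.4142) ≈ 0.17678
Gain = 20 log₁₀(0.17678) ≈ -15.05 dB
∠L = (0°) − (45.00°) = -45.00°

-15.1 dB, -45.0°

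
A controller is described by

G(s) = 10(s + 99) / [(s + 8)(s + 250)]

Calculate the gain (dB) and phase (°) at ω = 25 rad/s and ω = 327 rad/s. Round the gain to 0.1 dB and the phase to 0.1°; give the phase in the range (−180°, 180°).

ω = 25: -16.2 dB, -63.8°; ω = 327: -31.9 dB, -68.0°

At s = jω = j25:
zero (s+99): 99 + j25 → |·| = √(99²+25²) = √10426 ≈ 102.11, ∠ = arctan(25/99) ≈ 14.17°
pole (s+8): 8 + j25 → |·| = √(8²+25²) = √689 ≈ 26.249, ∠ = arctan(25/8) ≈ 72.26°
pole (s+250): 250 + j25 → |·| = √(250²+25²) = √63125 ≈ 251.25, ∠ = arctan(25/250) ≈ 5.71°
|G| = 10 · 102.11 / 6595.1 ≈ 0.15483
Gain = 20 log₁₀(0.15483) ≈ -16.20 dB
∠G = 14.17° − 77.97° = -63.80°

At s = jω = j327:
zero (s+99): 99 + j327 → |·| = √(99²+327²) = √116730 ≈ 341.66, ∠ = arctan(327/99) ≈ 73.16°
pole (s+8): 8 + j327 → |·| = √(8²+327²) = √106993 ≈ 327.1, ∠ = arctan(327/8) ≈ 88.60°
pole (s+250): 250 + j327 → |·| = √(250²+327²) = √169429 ≈ 411.62, ∠ = arctan(327/250) ≈ 52.60°
|G| = 10 · 341.66 / 1.3464e+05 ≈ 0.025376
Gain = 20 log₁₀(0.025376) ≈ -31.91 dB
∠G = 73.16° − 141.20° = -68.04°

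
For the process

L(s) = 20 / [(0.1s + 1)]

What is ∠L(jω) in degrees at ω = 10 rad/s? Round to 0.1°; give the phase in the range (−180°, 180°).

At ω = 10 rad/s:
pole (1 + j10·0.1) = 1 + j1 → |·| ≈ 1.4142, ∠ ≈ 45.00°
∠L = (0°) − (45.00°) = -45.00°

-45.0°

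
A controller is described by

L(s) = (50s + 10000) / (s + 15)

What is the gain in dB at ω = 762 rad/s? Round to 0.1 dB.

Substitute s = j762:
Numerator: 50(j762) + 10000 = 10000 + j38100
Denominator: (j762) + 15 = 15 + j762
|N| = √(10000² + 38100²) ≈ 39390, ∠N ≈ 75.29°
|D| = √(15² + 762²) ≈ 762.15, ∠D ≈ 88.87°
|L| = 39390 / 762.15 ≈ 51.683
Gain = 20 log₁₀(51.683) ≈ 34.27 dB

34.3 dB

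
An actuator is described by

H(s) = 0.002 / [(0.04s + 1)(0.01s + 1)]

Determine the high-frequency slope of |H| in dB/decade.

-40 dB/decade

Each pole contributes −20 dB/decade at high frequency; each zero contributes +20 dB/decade.
Net: 0 zero(s) − 2 pole(s) → -40 dB/decade.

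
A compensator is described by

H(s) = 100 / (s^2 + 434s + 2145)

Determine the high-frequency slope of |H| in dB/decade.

Each pole contributes −20 dB/decade at high frequency; each zero contributes +20 dB/decade.
Net: 0 zero(s) − 2 pole(s) → -40 dB/decade.

-40 dB/decade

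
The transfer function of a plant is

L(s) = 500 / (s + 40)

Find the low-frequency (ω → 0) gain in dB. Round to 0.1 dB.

L(0) = 500 / 40 = 12.5
20 log₁₀(12.5) ≈ 21.94 dB

21.9 dB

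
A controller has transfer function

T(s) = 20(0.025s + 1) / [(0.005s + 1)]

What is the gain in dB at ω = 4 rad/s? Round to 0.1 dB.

26.1 dB

At ω = 4 rad/s:
zero (1 + j4·0.025) = 1 + j0.1 → |·| ≈ 1.005, ∠ ≈ 5.71°
pole (1 + j4·0.005) = 1 + j0.02 → |·| ≈ 1.0002, ∠ ≈ 1.15°
|T| = 20 · 1.005 / (1.0002) ≈ 20.096
Gain = 20 log₁₀(20.096) ≈ 26.06 dB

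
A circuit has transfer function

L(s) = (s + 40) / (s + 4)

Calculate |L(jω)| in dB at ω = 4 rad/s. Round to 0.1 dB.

At s = jω = j4:
zero (s+40): 40 + j4 → |·| = √(40²+4²) = √1616 ≈ 40.2, ∠ = arctan(4/40) ≈ 5.71°
pole (s+4): 4 + j4 → |·| = √(4²+4²) = √32 ≈ 5.6569, ∠ = arctan(4/4) ≈ 45.00°
|L| = 1 · 40.2 / 5.6569 ≈ 7.1064
Gain = 20 log₁₀(7.1064) ≈ 17.03 dB

17.0 dB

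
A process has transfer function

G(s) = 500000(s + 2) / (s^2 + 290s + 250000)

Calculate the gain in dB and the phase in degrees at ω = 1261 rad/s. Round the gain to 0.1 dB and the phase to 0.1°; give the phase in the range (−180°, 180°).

53.1 dB, -74.8°

At s = jω = j1261:
zero (s+2): 2 + j1261 → |·| = √(2²+1261²) = √1590125 ≈ 1261, ∠ = arctan(1261/2) ≈ 89.91°
quadratic: (j1261)² + 290·j1261 + 250000 = -1340121 + j365690 → |·| ≈ 1.3891e+06, ∠ ≈ 164.74°
|G| = 500000 · 1261 / 1.3891e+06 ≈ 453.89
Gain = 20 log₁₀(453.89) ≈ 53.14 dB
∠G = 89.91° − 164.74° = -74.83°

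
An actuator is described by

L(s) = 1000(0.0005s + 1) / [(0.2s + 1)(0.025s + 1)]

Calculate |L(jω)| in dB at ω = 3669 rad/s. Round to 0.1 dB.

At ω = 3669 rad/s:
zero (1 + j3669·0.0005) = 1 + j1.8345 → |·| ≈ 2.0894, ∠ ≈ 61.40°
pole (1 + j3669·0.2) = 1 + j733.8 → |·| ≈ 733.8, ∠ ≈ 89.92°
pole (1 + j3669·0.025) = 1 + j91.725 → |·| ≈ 91.73, ∠ ≈ 89.38°
|L| = 1000 · 2.0894 / (733.8 · 91.73) ≈ 0.031041
Gain = 20 log₁₀(0.031041) ≈ -30.16 dB

-30.2 dB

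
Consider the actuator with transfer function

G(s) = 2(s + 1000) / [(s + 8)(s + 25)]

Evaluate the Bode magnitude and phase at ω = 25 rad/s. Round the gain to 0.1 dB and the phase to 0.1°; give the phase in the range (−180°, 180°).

6.7 dB, -115.8°

At s = jω = j25:
zero (s+1000): 1000 + j25 → |·| = √(1000²+25²) = √1000625 ≈ 1000.3, ∠ = arctan(25/1000) ≈ 1.43°
pole (s+8): 8 + j25 → |·| = √(8²+25²) = √689 ≈ 26.249, ∠ = arctan(25/8) ≈ 72.26°
pole (s+25): 25 + j25 → |·| = √(25²+25²) = √1250 ≈ 35.355, ∠ = arctan(25/25) ≈ 45.00°
|G| = 2 · 1000.3 / 928.03 ≈ 2.1557
Gain = 20 log₁₀(2.1557) ≈ 6.67 dB
∠G = 1.43° − 117.26° = -115.83°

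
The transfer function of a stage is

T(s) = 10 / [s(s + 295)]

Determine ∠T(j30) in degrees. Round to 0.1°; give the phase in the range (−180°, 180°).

-95.8°

At s = jω = j30:
pole (s+295): 295 + j30 → |·| = √(295²+30²) = √87925 ≈ 296.52, ∠ = arctan(30/295) ≈ 5.81°
pole at origin: |s| = 30, ∠ = 90.00° (in denominator)
∠T = 0.00° − 95.81° = -95.81°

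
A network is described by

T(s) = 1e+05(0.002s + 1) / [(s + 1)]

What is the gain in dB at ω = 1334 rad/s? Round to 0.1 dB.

At ω = 1334 rad/s:
zero (1 + j1334·0.002) = 1 + j2.668 → |·| ≈ 2.8492, ∠ ≈ 69.45°
pole (1 + j1334·1) = 1 + j1334 → |·| ≈ 1334, ∠ ≈ 89.96°
|T| = 1e+05 · 2.8492 / (1334) ≈ 213.58
Gain = 20 log₁₀(213.58) ≈ 46.59 dB

46.6 dB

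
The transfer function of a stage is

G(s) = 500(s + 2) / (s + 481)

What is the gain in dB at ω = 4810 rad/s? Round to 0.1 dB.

At s = jω = j4810:
zero (s+2): 2 + j4810 → |·| = √(2²+4810²) = √23136104 ≈ 4810, ∠ = arctan(4810/2) ≈ 89.98°
pole (s+481): 481 + j4810 → |·| = √(481²+4810²) = √23367461 ≈ 4834, ∠ = arctan(4810/481) ≈ 84.29°
|G| = 500 · 4810 / 4834 ≈ 497.52
Gain = 20 log₁₀(497.52) ≈ 53.94 dB

53.9 dB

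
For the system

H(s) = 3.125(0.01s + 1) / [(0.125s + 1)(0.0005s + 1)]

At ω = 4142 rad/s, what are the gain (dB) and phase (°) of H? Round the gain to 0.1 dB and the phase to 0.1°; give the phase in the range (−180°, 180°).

-19.3 dB, -65.5°

At ω = 4142 rad/s:
zero (1 + j4142·0.01) = 1 + j41.42 → |·| ≈ 41.432, ∠ ≈ 88.62°
pole (1 + j4142·0.125) = 1 + j517.75 → |·| ≈ 517.75, ∠ ≈ 89.89°
pole (1 + j4142·0.0005) = 1 + j2.071 → |·| ≈ 2.2998, ∠ ≈ 64.23°
|H| = 3.125 · 41.432 / (517.75 · 2.2998) ≈ 0.10874
Gain = 20 log₁₀(0.10874) ≈ -19.27 dB
∠H = (88.62°) − (89.89° + 64.23°) = -65.50°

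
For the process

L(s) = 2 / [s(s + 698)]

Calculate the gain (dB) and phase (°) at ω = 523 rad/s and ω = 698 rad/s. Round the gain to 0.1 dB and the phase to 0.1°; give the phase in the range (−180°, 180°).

At s = jω = j523:
pole (s+698): 698 + j523 → |·| = √(698²+523²) = √760733 ≈ 872.2, ∠ = arctan(523/698) ≈ 36.84°
pole at origin: |s| = 523, ∠ = 90.00° (in denominator)
|L| = 2 / 4.5616e+05 ≈ 4.3844e-06
Gain = 20 log₁₀(4.3844e-06) ≈ -107.16 dB
∠L = 0.00° − 126.84° = -126.84°

At s = jω = j698:
pole (s+698): 698 + j698 → |·| = √(698²+698²) = √974408 ≈ 987.12, ∠ = arctan(698/698) ≈ 45.00°
pole at origin: |s| = 698, ∠ = 90.00° (in denominator)
|L| = 2 / 6.8901e+05 ≈ 2.9027e-06
Gain = 20 log₁₀(2.9027e-06) ≈ -110.74 dB
∠L = 0.00° − 135.00° = -135.00°

ω = 523: -107.2 dB, -126.8°; ω = 698: -110.7 dB, -135.0°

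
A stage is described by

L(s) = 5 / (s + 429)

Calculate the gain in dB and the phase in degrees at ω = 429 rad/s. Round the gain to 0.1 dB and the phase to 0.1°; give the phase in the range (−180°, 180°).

Substitute s = j429:
Numerator: 5 = 5 + j0
Denominator: (j429) + 429 = 429 + j429
|N| = √(5² + 0²) ≈ 5, ∠N ≈ 0.00°
|D| = √(429² + 429²) ≈ 606.7, ∠D ≈ 45.00°
|L| = 5 / 606.7 ≈ 0.0082413
Gain = 20 log₁₀(0.0082413) ≈ -41.68 dB
∠L = 0.00° − 45.00° = -45.00°

-41.7 dB, -45.0°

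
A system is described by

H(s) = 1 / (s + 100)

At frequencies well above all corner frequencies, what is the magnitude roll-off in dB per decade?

Each pole contributes −20 dB/decade at high frequency; each zero contributes +20 dB/decade.
Net: 0 zero(s) − 1 pole(s) → -20 dB/decade.

-20 dB/decade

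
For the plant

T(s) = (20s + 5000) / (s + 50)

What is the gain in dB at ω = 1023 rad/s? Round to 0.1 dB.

26.3 dB

Substitute s = j1023:
Numerator: 20(j1023) + 5000 = 5000 + j20460
Denominator: (j1023) + 50 = 50 + j1023
|N| = √(5000² + 20460²) ≈ 21062, ∠N ≈ 76.27°
|D| = √(50² + 1023²) ≈ 1024.2, ∠D ≈ 87.20°
|T| = 21062 / 1024.2 ≈ 20.564
Gain = 20 log₁₀(20.564) ≈ 26.26 dB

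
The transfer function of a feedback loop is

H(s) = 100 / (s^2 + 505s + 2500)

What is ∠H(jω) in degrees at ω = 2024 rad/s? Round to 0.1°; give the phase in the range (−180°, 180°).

Substitute s = j2024:
Numerator: 100 = 100 + j0
Denominator: (j2024)^2 + 505(j2024) + 2500 = -4094076 + j1022120
|N| = √(100² + 0²) ≈ 100, ∠N ≈ 0.00°
|D| = √(4094076² + 1022120²) ≈ 4.2197e+06, ∠D ≈ 165.98°
∠H = 0.00° − 165.98° = -165.98°

-166.0°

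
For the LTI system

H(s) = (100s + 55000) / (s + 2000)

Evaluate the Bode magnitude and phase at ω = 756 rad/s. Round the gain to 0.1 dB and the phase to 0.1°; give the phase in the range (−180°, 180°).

32.8 dB, 33.3°

Substitute s = j756:
Numerator: 100(j756) + 55000 = 55000 + j75600
Denominator: (j756) + 2000 = 2000 + j756
|N| = √(55000² + 75600²) ≈ 93490, ∠N ≈ 53.96°
|D| = √(2000² + 756²) ≈ 2138.1, ∠D ≈ 20.71°
|H| = 93490 / 2138.1 ≈ 43.726
Gain = 20 log₁₀(43.726) ≈ 32.81 dB
∠H = 53.96° − 20.71° = 33.25°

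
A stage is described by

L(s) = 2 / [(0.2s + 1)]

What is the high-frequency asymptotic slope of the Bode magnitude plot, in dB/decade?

Each pole contributes −20 dB/decade at high frequency; each zero contributes +20 dB/decade.
Net: 0 zero(s) − 1 pole(s) → -20 dB/decade.

-20 dB/decade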